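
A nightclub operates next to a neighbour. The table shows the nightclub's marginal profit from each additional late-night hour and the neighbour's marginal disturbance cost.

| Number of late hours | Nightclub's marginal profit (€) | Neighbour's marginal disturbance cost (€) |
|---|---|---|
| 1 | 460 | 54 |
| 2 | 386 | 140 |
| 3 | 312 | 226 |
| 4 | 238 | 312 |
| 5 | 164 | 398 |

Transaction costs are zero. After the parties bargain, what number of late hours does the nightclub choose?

Bargaining reaches the level where marginal profit last exceeds marginal disturbance cost.
That holds through level 3 (312 ≥ 226) but not at 4 (238 < 312).

3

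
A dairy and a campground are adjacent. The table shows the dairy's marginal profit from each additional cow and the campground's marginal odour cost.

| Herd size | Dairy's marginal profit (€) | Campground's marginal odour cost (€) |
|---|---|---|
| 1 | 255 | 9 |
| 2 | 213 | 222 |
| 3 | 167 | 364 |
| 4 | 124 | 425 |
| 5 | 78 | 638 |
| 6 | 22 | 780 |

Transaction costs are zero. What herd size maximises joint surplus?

1

Bargaining reaches the level where marginal profit last exceeds marginal odour cost.
That holds through level 1 (255 ≥ 9) but not at 2 (213 < 222).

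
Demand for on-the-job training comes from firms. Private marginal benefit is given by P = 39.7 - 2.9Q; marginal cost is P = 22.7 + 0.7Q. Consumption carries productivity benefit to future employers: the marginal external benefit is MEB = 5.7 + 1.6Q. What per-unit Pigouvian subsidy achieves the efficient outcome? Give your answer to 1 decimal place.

subsidy = 23.9 per unit

Social marginal benefit = demand + MEB = 45.4 - 1.3Q.
Set SMB = MC: 45.4 - 1.3Q = 22.7 + 0.7Q → Q* = 11.3500.
The Pigouvian subsidy equals MEB at Q*: 5.7 + 1.6×11.3500 = 23.8600.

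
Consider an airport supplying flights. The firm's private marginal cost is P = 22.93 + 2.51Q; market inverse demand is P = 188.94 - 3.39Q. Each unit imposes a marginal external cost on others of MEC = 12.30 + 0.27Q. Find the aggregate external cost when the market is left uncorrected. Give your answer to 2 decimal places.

452.97

Market equilibrium (private): 22.93 + 2.51Q = 188.94 - 3.39Q → Q_m = 28.1373.
Total external cost = ∫₀^{Q_m} (12.30 + 0.27Q) dQ = 12.30×28.1373 + ½×0.27×28.1373² = 452.9693.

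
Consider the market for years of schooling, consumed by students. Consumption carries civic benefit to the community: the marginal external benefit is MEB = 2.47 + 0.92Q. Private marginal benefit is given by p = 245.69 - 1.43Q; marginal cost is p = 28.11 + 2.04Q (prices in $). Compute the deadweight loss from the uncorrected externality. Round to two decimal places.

Market equilibrium (private): 28.11 + 2.04Q = 245.69 - 1.43Q → Q_m = 62.7032.
Social marginal benefit = demand + MEB = 248.16 - 0.51Q.
Set SMB = MC: 248.16 - 0.51Q = 28.11 + 2.04Q → Q* = 86.2941.
Height of the DWL triangle at Q_m is SMB(Q_m) − MC(Q_m) = MEB(Q_m) = 60.1569.
DWL = ½ × 23.5909 × 60.1569 = 709.5777.

DWL = $709.58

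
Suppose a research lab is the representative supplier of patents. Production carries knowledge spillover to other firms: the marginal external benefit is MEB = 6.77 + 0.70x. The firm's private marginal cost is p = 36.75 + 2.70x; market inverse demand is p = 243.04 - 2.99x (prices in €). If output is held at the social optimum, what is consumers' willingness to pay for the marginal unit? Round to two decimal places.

P = €115.37

Social marginal cost = private MC − MEB = 29.98 + 2.00x.
Set SMC = demand: 29.98 + 2.00x = 243.04 - 2.99x → x* = 42.6974.
Consumer price on the demand curve at x*: 243.04 − 2.99×42.6974 = 115.3748.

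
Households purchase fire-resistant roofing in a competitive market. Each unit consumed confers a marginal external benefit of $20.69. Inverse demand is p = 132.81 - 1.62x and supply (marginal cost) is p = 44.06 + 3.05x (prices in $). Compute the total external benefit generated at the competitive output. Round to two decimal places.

$393.20

Market equilibrium (private): 44.06 + 3.05x = 132.81 - 1.62x → x_m = 19.0043.
Total external benefit = MEB × x_m = 20.69 × 19.0043 = 393.1990.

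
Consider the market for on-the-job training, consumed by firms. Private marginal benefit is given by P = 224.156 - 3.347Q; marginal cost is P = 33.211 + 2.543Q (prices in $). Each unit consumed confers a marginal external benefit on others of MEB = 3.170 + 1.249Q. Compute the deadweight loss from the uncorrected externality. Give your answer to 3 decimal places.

DWL = $205.371

Market equilibrium (private): 33.211 + 2.543Q = 224.156 - 3.347Q → Q_m = 32.4185.
Social marginal benefit = demand + MEB = 227.326 - 2.098Q.
Set SMB = MC: 227.326 - 2.098Q = 33.211 + 2.543Q → Q* = 41.8261.
Between Q* and Q_m the wedge SMB − MC runs linearly from 0 to MEB(Q_m), so the loss is a triangle.
DWL = ½ × 9.4076 × 43.6607 = 205.3712.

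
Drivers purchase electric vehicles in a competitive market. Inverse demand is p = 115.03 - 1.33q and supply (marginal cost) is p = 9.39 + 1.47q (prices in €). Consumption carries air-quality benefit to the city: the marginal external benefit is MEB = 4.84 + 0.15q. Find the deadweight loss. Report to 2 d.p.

Market equilibrium (private): 9.39 + 1.47q = 115.03 - 1.33q → q_m = 37.7286.
Social marginal benefit = demand + MEB = 119.87 - 1.18q.
Set SMB = MC: 119.87 - 1.18q = 9.39 + 1.47q → q* = 41.6906.
Between q* and q_m the wedge SMB − MC runs linearly from 0 to MEB(q_m), so the loss is a triangle.
DWL = ½ × 3.9620 × 10.4993 = 20.7991.

DWL = €20.80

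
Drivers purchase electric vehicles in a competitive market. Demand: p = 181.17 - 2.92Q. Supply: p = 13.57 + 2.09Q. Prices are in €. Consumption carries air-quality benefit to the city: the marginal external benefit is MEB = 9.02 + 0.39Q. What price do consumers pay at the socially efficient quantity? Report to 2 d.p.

Social marginal benefit = demand + MEB = 190.19 - 2.53Q.
Set SMB = MC: 190.19 - 2.53Q = 13.57 + 2.09Q → Q* = 38.2294.
Consumer price on the demand curve at Q*: 181.17 − 2.92×38.2294 = 69.5402.

P = €69.54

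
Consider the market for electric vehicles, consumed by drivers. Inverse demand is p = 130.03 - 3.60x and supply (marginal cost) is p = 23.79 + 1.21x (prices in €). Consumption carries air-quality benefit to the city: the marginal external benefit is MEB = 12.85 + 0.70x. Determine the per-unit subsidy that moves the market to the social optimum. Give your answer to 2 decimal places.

subsidy = €33.13 per unit

Social marginal benefit = demand + MEB = 142.88 - 2.90x.
Set SMB = MC: 142.88 - 2.90x = 23.79 + 1.21x → x* = 28.9757.
The Pigouvian subsidy equals MEB at x*: 12.85 + 0.70×28.9757 = 33.1330.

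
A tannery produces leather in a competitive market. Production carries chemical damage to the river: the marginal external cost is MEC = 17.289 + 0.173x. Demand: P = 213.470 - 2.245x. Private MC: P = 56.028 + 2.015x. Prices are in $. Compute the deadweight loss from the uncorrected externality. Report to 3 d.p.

Market equilibrium (private): 56.028 + 2.015x = 213.470 - 2.245x → x_m = 36.9582.
Social marginal cost = private MC + MEC = 73.317 + 2.188x.
Set SMC = demand: 73.317 + 2.188x = 213.470 - 2.245x → x* = 31.6158.
Height of the DWL triangle at x_m is SMC(x_m) − demand(x_m) = MEC(x_m) = 23.6828.
DWL = ½ × 5.3424 × 23.6828 = 63.2615.

DWL = $63.261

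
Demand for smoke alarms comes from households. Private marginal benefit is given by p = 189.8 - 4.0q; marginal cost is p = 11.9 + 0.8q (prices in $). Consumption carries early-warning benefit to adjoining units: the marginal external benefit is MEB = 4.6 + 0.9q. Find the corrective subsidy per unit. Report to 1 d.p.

Social marginal benefit = demand + MEB = 194.4 - 3.1q.
Set SMB = MC: 194.4 - 3.1q = 11.9 + 0.8q → q* = 46.7949.
The Pigouvian subsidy equals MEB at q*: 4.6 + 0.9×46.7949 = 46.7154.

subsidy = $46.7 per unit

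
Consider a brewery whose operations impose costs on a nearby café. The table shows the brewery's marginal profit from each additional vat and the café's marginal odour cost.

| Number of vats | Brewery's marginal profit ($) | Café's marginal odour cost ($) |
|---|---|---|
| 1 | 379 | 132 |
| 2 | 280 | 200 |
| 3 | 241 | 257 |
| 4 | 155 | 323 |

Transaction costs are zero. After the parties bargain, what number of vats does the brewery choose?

2

Bargaining reaches the level where marginal profit last exceeds marginal odour cost.
That holds through level 2 (280 ≥ 200) but not at 3 (241 < 257).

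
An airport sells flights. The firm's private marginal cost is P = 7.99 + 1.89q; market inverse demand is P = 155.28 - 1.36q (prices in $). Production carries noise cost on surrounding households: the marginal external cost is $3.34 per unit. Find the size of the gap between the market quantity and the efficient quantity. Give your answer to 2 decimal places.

1.03 units

Market equilibrium (private): 7.99 + 1.89q = 155.28 - 1.36q → q_m = 45.3200.
Social marginal cost = private MC + MEC = 11.33 + 1.89q.
Set SMC = demand: 11.33 + 1.89q = 155.28 - 1.36q → q* = 44.2923.
Gap = |45.3200 − 44.2923| = 1.0277.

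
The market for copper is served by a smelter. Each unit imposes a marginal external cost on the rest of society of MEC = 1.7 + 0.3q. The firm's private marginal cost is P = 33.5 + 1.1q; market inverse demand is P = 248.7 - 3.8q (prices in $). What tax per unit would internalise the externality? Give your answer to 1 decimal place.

Social marginal cost = private MC + MEC = 35.2 + 1.4q.
Set SMC = demand: 35.2 + 1.4q = 248.7 - 3.8q → q* = 41.0577.
The Pigouvian tax equals MEC at q*: 1.7 + 0.3×41.0577 = 14.0173.

tax = $14.0 per unit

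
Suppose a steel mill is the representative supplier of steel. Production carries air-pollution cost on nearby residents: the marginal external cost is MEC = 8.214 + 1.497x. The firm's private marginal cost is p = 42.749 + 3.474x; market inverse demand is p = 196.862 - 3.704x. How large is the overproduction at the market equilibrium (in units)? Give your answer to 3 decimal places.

4.652 units

Market equilibrium (private): 42.749 + 3.474x = 196.862 - 3.704x → x_m = 21.4702.
Social marginal cost = private MC + MEC = 50.963 + 4.971x.
Set SMC = demand: 50.963 + 4.971x = 196.862 - 3.704x → x* = 16.8183.
Gap = |21.4702 − 16.8183| = 4.6519.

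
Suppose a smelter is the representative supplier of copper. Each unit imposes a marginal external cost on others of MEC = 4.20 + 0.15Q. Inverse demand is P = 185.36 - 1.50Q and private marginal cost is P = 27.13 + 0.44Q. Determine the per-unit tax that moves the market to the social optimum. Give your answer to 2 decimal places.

tax = 15.25 per unit

Social marginal cost = private MC + MEC = 31.33 + 0.59Q.
Set SMC = demand: 31.33 + 0.59Q = 185.36 - 1.50Q → Q* = 73.6986.
The Pigouvian tax equals MEC at Q*: 4.20 + 0.15×73.6986 = 15.2548.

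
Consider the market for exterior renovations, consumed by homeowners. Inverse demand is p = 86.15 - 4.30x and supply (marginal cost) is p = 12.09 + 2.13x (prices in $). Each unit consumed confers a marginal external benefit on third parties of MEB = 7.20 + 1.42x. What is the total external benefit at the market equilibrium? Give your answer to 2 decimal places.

$177.12

Market equilibrium (private): 12.09 + 2.13x = 86.15 - 4.30x → x_m = 11.5179.
Total external benefit = ∫₀^{x_m} (7.20 + 1.42x) dx = 7.20×11.5179 + ½×1.42×11.5179² = 177.1189.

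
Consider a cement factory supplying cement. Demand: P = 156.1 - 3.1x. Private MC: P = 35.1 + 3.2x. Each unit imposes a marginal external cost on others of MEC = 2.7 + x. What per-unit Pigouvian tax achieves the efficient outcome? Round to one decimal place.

tax = 18.9 per unit

Social marginal cost = private MC + MEC = 37.8 + 4.2x.
Set SMC = demand: 37.8 + 4.2x = 156.1 - 3.1x → x* = 16.2055.
The Pigouvian tax equals MEC at x*: 2.7 + 1.0×16.2055 = 18.9055.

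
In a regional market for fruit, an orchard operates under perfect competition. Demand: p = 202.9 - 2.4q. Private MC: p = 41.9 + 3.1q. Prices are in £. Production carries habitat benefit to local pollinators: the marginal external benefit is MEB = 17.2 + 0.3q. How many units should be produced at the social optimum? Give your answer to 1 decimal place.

q* = 34.3

Social marginal cost = private MC − MEB = 24.7 + 2.8q.
Set SMC = demand: 24.7 + 2.8q = 202.9 - 2.4q → q* = 34.2692.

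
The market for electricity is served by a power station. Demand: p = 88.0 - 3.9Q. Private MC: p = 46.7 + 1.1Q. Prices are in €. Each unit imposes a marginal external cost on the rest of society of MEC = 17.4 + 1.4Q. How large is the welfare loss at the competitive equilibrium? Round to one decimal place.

Market equilibrium (private): 46.7 + 1.1Q = 88.0 - 3.9Q → Q_m = 8.2600.
Social marginal cost = private MC + MEC = 64.1 + 2.5Q.
Set SMC = demand: 64.1 + 2.5Q = 88.0 - 3.9Q → Q* = 3.7344.
Between Q* and Q_m the wedge SMC − demand runs linearly from 0 to MEC(Q_m), so the loss is a triangle.
DWL = ½ × 4.5256 × 28.9640 = 65.5397.

DWL = €65.5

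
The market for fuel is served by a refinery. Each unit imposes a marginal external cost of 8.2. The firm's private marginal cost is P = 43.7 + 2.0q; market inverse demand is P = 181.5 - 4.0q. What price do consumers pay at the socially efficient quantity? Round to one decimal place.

Social marginal cost = private MC + MEC = 51.9 + 2.0q.
Set SMC = demand: 51.9 + 2.0q = 181.5 - 4.0q → q* = 21.6000.
Consumer price on the demand curve at q*: 181.5 − 4.0×21.6000 = 95.1000.

P = 95.1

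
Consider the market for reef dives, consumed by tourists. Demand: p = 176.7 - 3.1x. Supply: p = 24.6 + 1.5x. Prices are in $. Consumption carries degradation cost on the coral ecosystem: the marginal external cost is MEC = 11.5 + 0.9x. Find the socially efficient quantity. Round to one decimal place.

Social marginal benefit = demand − MEC = 165.2 - 4.0x.
Set SMB = MC: 165.2 - 4.0x = 24.6 + 1.5x → x* = 25.5636.

x* = 25.6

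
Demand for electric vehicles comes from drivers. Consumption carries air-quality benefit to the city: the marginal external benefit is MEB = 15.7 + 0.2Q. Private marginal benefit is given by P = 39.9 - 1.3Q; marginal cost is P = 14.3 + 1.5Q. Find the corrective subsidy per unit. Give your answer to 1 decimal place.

Social marginal benefit = demand + MEB = 55.6 - 1.1Q.
Set SMB = MC: 55.6 - 1.1Q = 14.3 + 1.5Q → Q* = 15.8846.
The Pigouvian subsidy equals MEB at Q*: 15.7 + 0.2×15.8846 = 18.8769.

subsidy = 18.9 per unit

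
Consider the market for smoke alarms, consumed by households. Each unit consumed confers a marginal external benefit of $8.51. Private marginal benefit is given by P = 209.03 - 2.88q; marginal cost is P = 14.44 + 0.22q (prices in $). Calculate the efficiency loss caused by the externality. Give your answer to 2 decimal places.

DWL = $11.68

Market equilibrium (private): 14.44 + 0.22q = 209.03 - 2.88q → q_m = 62.7710.
Social marginal benefit = demand + MEB = 217.54 - 2.88q.
Set SMB = MC: 217.54 - 2.88q = 14.44 + 0.22q → q* = 65.5161.
Height of the DWL triangle at q_m is SMB(q_m) − MC(q_m) = MEB(q_m) = 8.5100.
DWL = ½ × 2.7451 × 8.5100 = 11.6804.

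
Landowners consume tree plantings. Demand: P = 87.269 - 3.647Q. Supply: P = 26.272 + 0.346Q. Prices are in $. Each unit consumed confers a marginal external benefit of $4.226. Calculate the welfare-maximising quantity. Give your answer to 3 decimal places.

Q* = 16.334

Social marginal benefit = demand + MEB = 91.495 - 3.647Q.
Set SMB = MC: 91.495 - 3.647Q = 26.272 + 0.346Q → Q* = 16.3343.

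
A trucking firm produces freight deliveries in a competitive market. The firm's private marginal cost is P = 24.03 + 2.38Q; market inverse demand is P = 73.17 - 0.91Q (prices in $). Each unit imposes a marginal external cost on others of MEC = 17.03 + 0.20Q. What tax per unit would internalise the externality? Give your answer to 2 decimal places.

tax = $18.87 per unit

Social marginal cost = private MC + MEC = 41.06 + 2.58Q.
Set SMC = demand: 41.06 + 2.58Q = 73.17 - 0.91Q → Q* = 9.2006.
The Pigouvian tax equals MEC at Q*: 17.03 + 0.20×9.2006 = 18.8701.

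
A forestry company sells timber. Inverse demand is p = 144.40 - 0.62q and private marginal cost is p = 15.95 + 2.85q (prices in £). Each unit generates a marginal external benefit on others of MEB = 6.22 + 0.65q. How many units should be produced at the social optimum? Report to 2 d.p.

Social marginal cost = private MC − MEB = 9.73 + 2.20q.
Set SMC = demand: 9.73 + 2.20q = 144.40 - 0.62q → q* = 47.7553.

q* = 47.76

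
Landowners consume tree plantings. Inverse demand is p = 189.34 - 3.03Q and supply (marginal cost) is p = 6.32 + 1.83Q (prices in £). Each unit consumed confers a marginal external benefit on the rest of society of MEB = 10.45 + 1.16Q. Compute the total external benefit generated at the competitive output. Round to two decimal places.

£1216.06

Market equilibrium (private): 6.32 + 1.83Q = 189.34 - 3.03Q → Q_m = 37.6584.
Total external benefit = ∫₀^{Q_m} (10.45 + 1.16Q) dQ = 10.45×37.6584 + ½×1.16×37.6584² = 1216.0602.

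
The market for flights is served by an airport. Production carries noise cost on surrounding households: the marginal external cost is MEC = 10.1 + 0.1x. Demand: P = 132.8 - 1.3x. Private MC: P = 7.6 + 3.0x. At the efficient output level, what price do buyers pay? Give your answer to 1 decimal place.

Social marginal cost = private MC + MEC = 17.7 + 3.1x.
Set SMC = demand: 17.7 + 3.1x = 132.8 - 1.3x → x* = 26.1591.
Consumer price on the demand curve at x*: 132.8 − 1.3×26.1591 = 98.7932.

P = 98.8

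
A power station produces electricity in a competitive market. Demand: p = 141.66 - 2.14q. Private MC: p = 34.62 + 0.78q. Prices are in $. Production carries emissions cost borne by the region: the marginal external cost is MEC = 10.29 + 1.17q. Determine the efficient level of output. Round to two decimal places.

q* = 23.66

Social marginal cost = private MC + MEC = 44.91 + 1.95q.
Set SMC = demand: 44.91 + 1.95q = 141.66 - 2.14q → q* = 23.6553.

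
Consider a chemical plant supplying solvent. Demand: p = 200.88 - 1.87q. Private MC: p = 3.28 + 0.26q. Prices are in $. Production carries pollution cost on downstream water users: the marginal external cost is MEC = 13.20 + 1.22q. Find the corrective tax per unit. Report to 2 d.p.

tax = $80.35 per unit

Social marginal cost = private MC + MEC = 16.48 + 1.48q.
Set SMC = demand: 16.48 + 1.48q = 200.88 - 1.87q → q* = 55.0448.
The Pigouvian tax equals MEC at q*: 13.20 + 1.22×55.0448 = 80.3547.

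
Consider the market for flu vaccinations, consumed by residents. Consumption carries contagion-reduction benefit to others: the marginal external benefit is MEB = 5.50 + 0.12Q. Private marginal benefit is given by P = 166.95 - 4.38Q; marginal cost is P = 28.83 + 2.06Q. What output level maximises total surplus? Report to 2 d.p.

Q* = 22.72

Social marginal benefit = demand + MEB = 172.45 - 4.26Q.
Set SMB = MC: 172.45 - 4.26Q = 28.83 + 2.06Q → Q* = 22.7247.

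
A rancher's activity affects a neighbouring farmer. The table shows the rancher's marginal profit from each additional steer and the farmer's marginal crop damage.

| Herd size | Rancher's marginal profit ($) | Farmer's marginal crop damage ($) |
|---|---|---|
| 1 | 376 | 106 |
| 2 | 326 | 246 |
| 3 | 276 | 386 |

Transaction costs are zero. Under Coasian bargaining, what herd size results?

Bargaining reaches the level where marginal profit last exceeds marginal crop damage.
That holds through level 2 (326 ≥ 246) but not at 3 (276 < 386).

2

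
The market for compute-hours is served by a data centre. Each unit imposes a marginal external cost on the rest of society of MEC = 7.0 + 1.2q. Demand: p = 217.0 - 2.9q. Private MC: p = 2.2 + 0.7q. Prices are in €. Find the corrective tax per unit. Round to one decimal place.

Social marginal cost = private MC + MEC = 9.2 + 1.9q.
Set SMC = demand: 9.2 + 1.9q = 217.0 - 2.9q → q* = 43.2917.
The Pigouvian tax equals MEC at q*: 7.0 + 1.2×43.2917 = 58.9500.

tax = €59.0 per unit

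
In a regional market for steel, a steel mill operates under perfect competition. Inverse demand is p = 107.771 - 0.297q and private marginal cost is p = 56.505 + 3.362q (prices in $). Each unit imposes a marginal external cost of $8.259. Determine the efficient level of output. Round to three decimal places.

q* = 11.754

Social marginal cost = private MC + MEC = 64.764 + 3.362q.
Set SMC = demand: 64.764 + 3.362q = 107.771 - 0.297q → q* = 11.7538.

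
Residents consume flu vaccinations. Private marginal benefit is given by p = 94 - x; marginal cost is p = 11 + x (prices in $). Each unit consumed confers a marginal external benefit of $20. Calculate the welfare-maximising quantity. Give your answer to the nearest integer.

Social marginal benefit = demand + MEB = 114 - x.
Set SMB = MC: 114 - x = 11 + x → x* = 51.5000.

x* = 52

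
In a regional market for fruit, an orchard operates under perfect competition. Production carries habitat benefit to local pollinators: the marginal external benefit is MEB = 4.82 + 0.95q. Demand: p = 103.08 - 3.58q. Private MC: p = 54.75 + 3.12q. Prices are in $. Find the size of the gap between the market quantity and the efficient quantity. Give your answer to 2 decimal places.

Market equilibrium (private): 54.75 + 3.12q = 103.08 - 3.58q → q_m = 7.2134.
Social marginal cost = private MC − MEB = 49.93 + 2.17q.
Set SMC = demand: 49.93 + 2.17q = 103.08 - 3.58q → q* = 9.2435.
Gap = |7.2134 − 9.2435| = 2.0301.

2.03 units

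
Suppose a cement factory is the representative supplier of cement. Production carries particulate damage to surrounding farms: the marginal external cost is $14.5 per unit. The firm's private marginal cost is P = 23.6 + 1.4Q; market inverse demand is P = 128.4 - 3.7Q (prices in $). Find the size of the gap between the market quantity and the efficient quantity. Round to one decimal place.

Market equilibrium (private): 23.6 + 1.4Q = 128.4 - 3.7Q → Q_m = 20.5490.
Social marginal cost = private MC + MEC = 38.1 + 1.4Q.
Set SMC = demand: 38.1 + 1.4Q = 128.4 - 3.7Q → Q* = 17.7059.
Gap = |20.5490 − 17.7059| = 2.8431.

2.8 units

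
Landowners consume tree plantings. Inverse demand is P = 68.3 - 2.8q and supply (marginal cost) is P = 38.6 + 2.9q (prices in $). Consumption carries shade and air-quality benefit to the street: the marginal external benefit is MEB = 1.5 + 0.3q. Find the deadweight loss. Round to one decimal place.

DWL = $0.9

Market equilibrium (private): 38.6 + 2.9q = 68.3 - 2.8q → q_m = 5.2105.
Social marginal benefit = demand + MEB = 69.8 - 2.5q.
Set SMB = MC: 69.8 - 2.5q = 38.6 + 2.9q → q* = 5.7778.
Between q* and q_m the wedge SMB − MC runs linearly from 0 to MEB(q_m), so the loss is a triangle.
DWL = ½ × 0.5673 × 3.0632 = 0.8689.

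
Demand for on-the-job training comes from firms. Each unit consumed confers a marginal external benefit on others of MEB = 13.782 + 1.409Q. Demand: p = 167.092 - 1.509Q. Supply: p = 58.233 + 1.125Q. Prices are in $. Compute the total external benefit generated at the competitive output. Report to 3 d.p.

$1772.900

Market equilibrium (private): 58.233 + 1.125Q = 167.092 - 1.509Q → Q_m = 41.3284.
Total external benefit = ∫₀^{Q_m} (13.782 + 1.409Q) dQ = 13.782×41.3284 + ½×1.409×41.3284² = 1772.8998.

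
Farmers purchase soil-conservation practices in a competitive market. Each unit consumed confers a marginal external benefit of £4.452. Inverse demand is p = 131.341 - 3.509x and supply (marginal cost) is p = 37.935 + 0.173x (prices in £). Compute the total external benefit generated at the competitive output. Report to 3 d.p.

Market equilibrium (private): 37.935 + 0.173x = 131.341 - 3.509x → x_m = 25.3683.
Total external benefit = MEB × x_m = 4.452 × 25.3683 = 112.9397.

£112.940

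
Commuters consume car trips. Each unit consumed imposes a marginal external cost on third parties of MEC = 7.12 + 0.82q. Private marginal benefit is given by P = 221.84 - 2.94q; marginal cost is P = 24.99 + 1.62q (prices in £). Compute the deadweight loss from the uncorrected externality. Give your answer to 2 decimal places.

DWL = £168.01

Market equilibrium (private): 24.99 + 1.62q = 221.84 - 2.94q → q_m = 43.1689.
Social marginal benefit = demand − MEC = 214.72 - 3.76q.
Set SMB = MC: 214.72 - 3.76q = 24.99 + 1.62q → q* = 35.2658.
The loss is the area between SMB and MC from q* to q_m; with linear curves that's a triangle of height MEC(q_m).
DWL = ½ × 7.9031 × 42.5185 = 168.0140.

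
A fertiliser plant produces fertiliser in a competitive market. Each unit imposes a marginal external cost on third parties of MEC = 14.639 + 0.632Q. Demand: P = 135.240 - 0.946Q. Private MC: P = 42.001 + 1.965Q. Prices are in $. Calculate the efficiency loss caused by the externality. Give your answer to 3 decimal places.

Market equilibrium (private): 42.001 + 1.965Q = 135.240 - 0.946Q → Q_m = 32.0299.
Social marginal cost = private MC + MEC = 56.640 + 2.597Q.
Set SMC = demand: 56.640 + 2.597Q = 135.240 - 0.946Q → Q* = 22.1846.
The welfare-loss triangle has base |Q_m − Q*| and height MEC(Q_m) (the vertical gap between SMC and demand is zero at Q* and MEC at Q_m).
DWL = ½ × 9.8453 × 34.8819 = 171.7114.

DWL = $171.711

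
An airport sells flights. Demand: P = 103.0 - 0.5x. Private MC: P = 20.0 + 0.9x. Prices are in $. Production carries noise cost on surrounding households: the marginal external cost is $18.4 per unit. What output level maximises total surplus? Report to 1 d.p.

Social marginal cost = private MC + MEC = 38.4 + 0.9x.
Set SMC = demand: 38.4 + 0.9x = 103.0 - 0.5x → x* = 46.1429.

x* = 46.1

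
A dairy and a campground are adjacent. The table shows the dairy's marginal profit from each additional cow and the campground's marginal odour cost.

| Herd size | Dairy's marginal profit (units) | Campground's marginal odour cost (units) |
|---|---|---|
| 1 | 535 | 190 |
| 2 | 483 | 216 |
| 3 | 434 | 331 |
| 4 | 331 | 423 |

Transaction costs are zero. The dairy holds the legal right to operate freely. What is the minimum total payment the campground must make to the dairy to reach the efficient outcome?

Left alone the dairy would choose level 4 (marginal profit stays positive).
Efficient level: k* = 3 (marginal profit ≥ marginal odour cost through 3).
The campground must at least cover the dairy's forgone profit from cutting 4→3: 331 = 331.

331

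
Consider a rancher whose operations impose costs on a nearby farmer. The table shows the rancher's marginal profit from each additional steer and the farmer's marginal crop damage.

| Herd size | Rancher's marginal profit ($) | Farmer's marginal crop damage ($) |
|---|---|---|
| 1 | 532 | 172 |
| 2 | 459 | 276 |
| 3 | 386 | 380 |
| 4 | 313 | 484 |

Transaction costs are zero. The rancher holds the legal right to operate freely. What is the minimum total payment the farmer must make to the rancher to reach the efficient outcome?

Left alone the rancher would choose level 4 (marginal profit stays positive).
Efficient level: k* = 3 (marginal profit ≥ marginal crop damage through 3).
The farmer must at least cover the rancher's forgone profit from cutting 4→3: 313 = 313.

$313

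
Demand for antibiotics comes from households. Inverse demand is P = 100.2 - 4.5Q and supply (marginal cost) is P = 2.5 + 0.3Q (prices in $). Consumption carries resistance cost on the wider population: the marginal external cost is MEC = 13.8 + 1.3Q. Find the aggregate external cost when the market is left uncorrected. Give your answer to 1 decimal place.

Market equilibrium (private): 2.5 + 0.3Q = 100.2 - 4.5Q → Q_m = 20.3542.
Total external cost = ∫₀^{Q_m} (13.8 + 1.3Q) dQ = 13.8×20.3542 + ½×1.3×20.3542² = 550.1787.

$550.2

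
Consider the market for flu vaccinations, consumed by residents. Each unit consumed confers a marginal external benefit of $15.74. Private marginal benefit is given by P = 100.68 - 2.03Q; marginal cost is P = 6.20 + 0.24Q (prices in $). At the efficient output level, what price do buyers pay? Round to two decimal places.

Social marginal benefit = demand + MEB = 116.42 - 2.03Q.
Set SMB = MC: 116.42 - 2.03Q = 6.20 + 0.24Q → Q* = 48.5551.
Consumer price on the demand curve at Q*: 100.68 − 2.03×48.5551 = 2.1131.

P = $2.11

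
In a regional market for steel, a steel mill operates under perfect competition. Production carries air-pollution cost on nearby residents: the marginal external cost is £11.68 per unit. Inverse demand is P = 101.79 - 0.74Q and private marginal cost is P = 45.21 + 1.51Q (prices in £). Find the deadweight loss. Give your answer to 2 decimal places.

Market equilibrium (private): 45.21 + 1.51Q = 101.79 - 0.74Q → Q_m = 25.1467.
Social marginal cost = private MC + MEC = 56.89 + 1.51Q.
Set SMC = demand: 56.89 + 1.51Q = 101.79 - 0.74Q → Q* = 19.9556.
The loss is the area between SMC and demand from Q* to Q_m; with linear curves that's a triangle of height MEC(Q_m).
DWL = ½ × 5.1911 × 11.6800 = 30.3160.

DWL = £30.32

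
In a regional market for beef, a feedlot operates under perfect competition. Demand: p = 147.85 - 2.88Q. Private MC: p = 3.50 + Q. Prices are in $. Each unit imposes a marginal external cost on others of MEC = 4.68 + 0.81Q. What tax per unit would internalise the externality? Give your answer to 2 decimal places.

tax = $28.80 per unit

Social marginal cost = private MC + MEC = 8.18 + 1.81Q.
Set SMC = demand: 8.18 + 1.81Q = 147.85 - 2.88Q → Q* = 29.7804.
The Pigouvian tax equals MEC at Q*: 4.68 + 0.81×29.7804 = 28.8021.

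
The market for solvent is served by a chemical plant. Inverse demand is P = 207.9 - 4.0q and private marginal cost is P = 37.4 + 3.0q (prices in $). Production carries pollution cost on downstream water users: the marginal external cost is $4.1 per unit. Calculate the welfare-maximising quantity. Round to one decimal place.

q* = 23.8

Social marginal cost = private MC + MEC = 41.5 + 3.0q.
Set SMC = demand: 41.5 + 3.0q = 207.9 - 4.0q → q* = 23.7714.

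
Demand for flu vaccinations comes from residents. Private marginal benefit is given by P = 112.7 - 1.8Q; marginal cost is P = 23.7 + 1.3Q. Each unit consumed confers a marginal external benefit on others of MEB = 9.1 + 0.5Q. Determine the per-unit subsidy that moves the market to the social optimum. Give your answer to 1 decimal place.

subsidy = 28.0 per unit

Social marginal benefit = demand + MEB = 121.8 - 1.3Q.
Set SMB = MC: 121.8 - 1.3Q = 23.7 + 1.3Q → Q* = 37.7308.
The Pigouvian subsidy equals MEB at Q*: 9.1 + 0.5×37.7308 = 27.9654.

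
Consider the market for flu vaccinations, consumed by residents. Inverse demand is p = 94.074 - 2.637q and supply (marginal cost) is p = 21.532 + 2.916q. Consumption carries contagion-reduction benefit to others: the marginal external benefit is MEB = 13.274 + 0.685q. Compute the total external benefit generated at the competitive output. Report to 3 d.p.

Market equilibrium (private): 21.532 + 2.916q = 94.074 - 2.637q → q_m = 13.0636.
Total external benefit = ∫₀^{q_m} (13.274 + 0.685q) dq = 13.274×13.0636 + ½×0.685×13.0636² = 231.8565.

231.856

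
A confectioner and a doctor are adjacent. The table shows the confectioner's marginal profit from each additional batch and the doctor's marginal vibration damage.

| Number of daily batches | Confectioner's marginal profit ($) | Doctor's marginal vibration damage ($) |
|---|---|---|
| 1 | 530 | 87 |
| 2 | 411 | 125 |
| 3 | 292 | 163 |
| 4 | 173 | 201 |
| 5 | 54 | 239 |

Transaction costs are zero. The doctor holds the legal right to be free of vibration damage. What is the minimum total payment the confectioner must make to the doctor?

$375

Efficient level: marginal profit ≥ marginal vibration damage through level 3, so k* = 3.
With the doctor holding the right, the confectioner must at least compensate total damage at k*: 87 + 125 + 163 = 375.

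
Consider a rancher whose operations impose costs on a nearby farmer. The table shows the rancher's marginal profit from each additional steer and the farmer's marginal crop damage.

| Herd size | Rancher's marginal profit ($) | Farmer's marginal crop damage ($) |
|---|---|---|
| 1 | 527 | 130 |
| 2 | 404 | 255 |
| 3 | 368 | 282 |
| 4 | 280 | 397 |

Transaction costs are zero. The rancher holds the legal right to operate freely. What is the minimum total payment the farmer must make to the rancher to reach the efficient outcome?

$280

Left alone the rancher would choose level 4 (marginal profit stays positive).
Efficient level: k* = 3 (marginal profit ≥ marginal crop damage through 3).
The farmer must at least cover the rancher's forgone profit from cutting 4→3: 280 = 280.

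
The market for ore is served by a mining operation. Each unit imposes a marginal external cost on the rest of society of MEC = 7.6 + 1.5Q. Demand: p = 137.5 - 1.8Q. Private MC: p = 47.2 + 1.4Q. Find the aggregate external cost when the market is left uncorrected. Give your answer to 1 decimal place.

811.7

Market equilibrium (private): 47.2 + 1.4Q = 137.5 - 1.8Q → Q_m = 28.2188.
Total external cost = ∫₀^{Q_m} (7.6 + 1.5Q) dQ = 7.6×28.2188 + ½×1.5×28.2188² = 811.6884.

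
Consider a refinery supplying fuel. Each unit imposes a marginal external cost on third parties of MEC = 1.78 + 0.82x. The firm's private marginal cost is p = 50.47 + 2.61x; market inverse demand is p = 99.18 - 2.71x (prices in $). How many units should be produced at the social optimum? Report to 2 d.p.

x* = 7.64

Social marginal cost = private MC + MEC = 52.25 + 3.43x.
Set SMC = demand: 52.25 + 3.43x = 99.18 - 2.71x → x* = 7.6433.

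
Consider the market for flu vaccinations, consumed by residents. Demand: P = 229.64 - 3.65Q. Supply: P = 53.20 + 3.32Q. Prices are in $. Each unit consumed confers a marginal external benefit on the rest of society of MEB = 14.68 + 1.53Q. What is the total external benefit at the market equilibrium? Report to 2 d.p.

$861.83

Market equilibrium (private): 53.20 + 3.32Q = 229.64 - 3.65Q → Q_m = 25.3142.
Total external benefit = ∫₀^{Q_m} (14.68 + 1.53Q) dQ = 14.68×25.3142 + ½×1.53×25.3142² = 861.8311.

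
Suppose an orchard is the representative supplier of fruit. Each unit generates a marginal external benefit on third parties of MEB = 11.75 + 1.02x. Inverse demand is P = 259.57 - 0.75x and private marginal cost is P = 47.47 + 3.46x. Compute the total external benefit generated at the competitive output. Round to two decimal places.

Market equilibrium (private): 47.47 + 3.46x = 259.57 - 0.75x → x_m = 50.3800.
Total external benefit = ∫₀^{x_m} (11.75 + 1.02x) dx = 11.75×50.3800 + ½×1.02×50.3800² = 1886.4186.

1886.42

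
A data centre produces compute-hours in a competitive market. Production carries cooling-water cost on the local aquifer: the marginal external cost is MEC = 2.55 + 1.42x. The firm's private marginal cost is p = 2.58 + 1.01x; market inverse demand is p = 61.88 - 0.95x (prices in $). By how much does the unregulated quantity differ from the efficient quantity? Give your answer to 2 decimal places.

Market equilibrium (private): 2.58 + 1.01x = 61.88 - 0.95x → x_m = 30.2551.
Social marginal cost = private MC + MEC = 5.13 + 2.43x.
Set SMC = demand: 5.13 + 2.43x = 61.88 - 0.95x → x* = 16.7899.
Gap = |30.2551 − 16.7899| = 13.4652.

13.47 units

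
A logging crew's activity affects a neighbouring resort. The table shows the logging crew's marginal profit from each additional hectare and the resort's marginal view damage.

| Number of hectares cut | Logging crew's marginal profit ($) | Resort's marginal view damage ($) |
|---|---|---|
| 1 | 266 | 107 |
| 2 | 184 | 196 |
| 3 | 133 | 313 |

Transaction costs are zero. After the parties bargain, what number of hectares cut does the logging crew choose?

Bargaining reaches the level where marginal profit last exceeds marginal view damage.
That holds through level 1 (266 ≥ 107) but not at 2 (184 < 196).

1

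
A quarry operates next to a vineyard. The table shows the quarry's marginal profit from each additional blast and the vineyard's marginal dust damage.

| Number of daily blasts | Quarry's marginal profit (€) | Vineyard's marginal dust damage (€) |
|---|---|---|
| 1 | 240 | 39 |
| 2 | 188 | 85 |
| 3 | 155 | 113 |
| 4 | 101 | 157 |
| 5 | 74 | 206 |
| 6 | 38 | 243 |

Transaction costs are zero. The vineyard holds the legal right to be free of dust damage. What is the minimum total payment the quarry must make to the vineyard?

€237

Efficient level: marginal profit ≥ marginal dust damage through level 3, so k* = 3.
With the vineyard holding the right, the quarry must at least compensate total damage at k*: 39 + 85 + 113 = 237.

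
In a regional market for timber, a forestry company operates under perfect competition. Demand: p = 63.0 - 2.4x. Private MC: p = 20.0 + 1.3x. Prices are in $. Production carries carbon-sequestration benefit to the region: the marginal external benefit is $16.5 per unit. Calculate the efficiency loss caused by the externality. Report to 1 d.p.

Market equilibrium (private): 20.0 + 1.3x = 63.0 - 2.4x → x_m = 11.6216.
Social marginal cost = private MC − MEB = 3.5 + 1.3x.
Set SMC = demand: 3.5 + 1.3x = 63.0 - 2.4x → x* = 16.0811.
Height of the DWL triangle at x_m is demand(x_m) − SMC(x_m) = MEB(x_m) = 16.5000.
DWL = ½ × 4.4595 × 16.5000 = 36.7909.

DWL = $36.8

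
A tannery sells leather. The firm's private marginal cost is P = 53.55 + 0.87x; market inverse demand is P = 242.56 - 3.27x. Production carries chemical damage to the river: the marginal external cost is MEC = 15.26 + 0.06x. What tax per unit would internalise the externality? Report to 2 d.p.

Social marginal cost = private MC + MEC = 68.81 + 0.93x.
Set SMC = demand: 68.81 + 0.93x = 242.56 - 3.27x → x* = 41.3690.
The Pigouvian tax equals MEC at x*: 15.26 + 0.06×41.3690 = 17.7421.

tax = 17.74 per unit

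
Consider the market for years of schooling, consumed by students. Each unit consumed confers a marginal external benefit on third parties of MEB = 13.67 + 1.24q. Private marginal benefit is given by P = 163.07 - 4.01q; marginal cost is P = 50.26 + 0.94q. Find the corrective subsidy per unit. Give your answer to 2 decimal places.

subsidy = 55.94 per unit

Social marginal benefit = demand + MEB = 176.74 - 2.77q.
Set SMB = MC: 176.74 - 2.77q = 50.26 + 0.94q → q* = 34.0916.
The Pigouvian subsidy equals MEB at q*: 13.67 + 1.24×34.0916 = 55.9436.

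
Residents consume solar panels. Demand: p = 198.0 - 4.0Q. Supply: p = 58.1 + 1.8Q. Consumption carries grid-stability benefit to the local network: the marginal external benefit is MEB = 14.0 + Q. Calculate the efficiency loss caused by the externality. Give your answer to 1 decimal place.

Market equilibrium (private): 58.1 + 1.8Q = 198.0 - 4.0Q → Q_m = 24.1207.
Social marginal benefit = demand + MEB = 212.0 - 3.0Q.
Set SMB = MC: 212.0 - 3.0Q = 58.1 + 1.8Q → Q* = 32.0625.
Between Q* and Q_m the wedge SMB − MC runs linearly from 0 to MEB(Q_m), so the loss is a triangle.
DWL = ½ × 7.9418 × 38.1207 = 151.3735.

DWL = 151.4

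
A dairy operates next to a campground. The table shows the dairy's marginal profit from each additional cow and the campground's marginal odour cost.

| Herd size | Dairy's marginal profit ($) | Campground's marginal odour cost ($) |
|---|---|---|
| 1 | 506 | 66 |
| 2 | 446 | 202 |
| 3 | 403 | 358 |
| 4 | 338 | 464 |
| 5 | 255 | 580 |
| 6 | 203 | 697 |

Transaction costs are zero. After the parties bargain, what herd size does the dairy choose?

3

Bargaining reaches the level where marginal profit last exceeds marginal odour cost.
That holds through level 3 (403 ≥ 358) but not at 4 (338 < 464).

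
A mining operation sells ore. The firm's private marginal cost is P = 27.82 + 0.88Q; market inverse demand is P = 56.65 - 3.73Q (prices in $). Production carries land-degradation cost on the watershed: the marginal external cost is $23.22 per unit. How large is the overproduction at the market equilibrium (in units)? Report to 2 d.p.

5.04 units

Market equilibrium (private): 27.82 + 0.88Q = 56.65 - 3.73Q → Q_m = 6.2538.
Social marginal cost = private MC + MEC = 51.04 + 0.88Q.
Set SMC = demand: 51.04 + 0.88Q = 56.65 - 3.73Q → Q* = 1.2169.
Gap = |6.2538 − 1.2169| = 5.0369.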